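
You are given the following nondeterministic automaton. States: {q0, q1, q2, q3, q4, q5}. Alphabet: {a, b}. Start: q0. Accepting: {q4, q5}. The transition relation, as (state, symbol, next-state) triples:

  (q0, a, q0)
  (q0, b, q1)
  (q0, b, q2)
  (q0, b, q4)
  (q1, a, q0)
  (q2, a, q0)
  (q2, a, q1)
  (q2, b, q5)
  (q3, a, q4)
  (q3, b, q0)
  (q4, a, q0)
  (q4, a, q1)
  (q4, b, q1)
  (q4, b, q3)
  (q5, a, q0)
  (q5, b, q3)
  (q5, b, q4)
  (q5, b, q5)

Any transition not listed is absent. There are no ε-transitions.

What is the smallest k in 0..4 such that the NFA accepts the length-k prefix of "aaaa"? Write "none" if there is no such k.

none

Start in {q0}.
Read 'a': {q0} → {q0}.
Read 'a': {q0} → {q0}.
Read 'a': {q0} → {q0}.
Read 'a': {q0} → {q0}.
No reachable set along the way intersects F.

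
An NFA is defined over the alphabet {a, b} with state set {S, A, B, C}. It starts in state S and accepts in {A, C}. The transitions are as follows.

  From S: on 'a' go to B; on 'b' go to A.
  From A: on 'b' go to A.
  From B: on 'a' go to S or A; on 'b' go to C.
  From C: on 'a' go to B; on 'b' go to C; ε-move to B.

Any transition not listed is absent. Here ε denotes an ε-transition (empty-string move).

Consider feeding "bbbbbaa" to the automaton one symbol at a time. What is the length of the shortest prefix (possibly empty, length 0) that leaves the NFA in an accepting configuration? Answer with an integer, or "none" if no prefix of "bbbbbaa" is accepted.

Start in {S}.
Read 'b': {S} → {A}.
None of the earlier sets intersect F, but {A} does.

1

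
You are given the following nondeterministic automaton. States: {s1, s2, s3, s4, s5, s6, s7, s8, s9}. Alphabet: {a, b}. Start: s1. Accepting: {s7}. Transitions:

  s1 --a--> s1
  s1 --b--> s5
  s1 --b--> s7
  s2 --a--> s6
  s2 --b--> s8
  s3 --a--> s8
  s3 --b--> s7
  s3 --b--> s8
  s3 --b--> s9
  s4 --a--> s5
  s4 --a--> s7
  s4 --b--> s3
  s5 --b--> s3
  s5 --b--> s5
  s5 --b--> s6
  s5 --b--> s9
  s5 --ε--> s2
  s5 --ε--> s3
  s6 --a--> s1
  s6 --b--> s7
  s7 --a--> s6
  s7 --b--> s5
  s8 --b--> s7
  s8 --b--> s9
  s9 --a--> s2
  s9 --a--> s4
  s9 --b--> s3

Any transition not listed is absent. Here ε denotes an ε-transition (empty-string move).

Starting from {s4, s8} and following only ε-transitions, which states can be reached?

Begin with {s4, s8}.
No ε-moves leave this set, so the closure equals the set itself.

{s4, s8}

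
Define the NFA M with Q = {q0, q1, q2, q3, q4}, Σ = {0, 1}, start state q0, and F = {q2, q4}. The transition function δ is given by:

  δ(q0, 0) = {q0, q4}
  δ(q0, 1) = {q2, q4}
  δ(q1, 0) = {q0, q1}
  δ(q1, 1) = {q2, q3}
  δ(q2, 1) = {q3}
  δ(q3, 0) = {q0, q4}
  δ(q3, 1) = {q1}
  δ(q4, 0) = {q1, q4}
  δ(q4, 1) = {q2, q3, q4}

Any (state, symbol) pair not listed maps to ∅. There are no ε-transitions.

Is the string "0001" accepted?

Start in {q0}.
Read '0': {q0} → {q0, q4}.
Read '0': {q0, q4} → {q0, q1, q4}.
Read '0': {q0, q1, q4} → {q0, q1, q4}.
Read '1': {q0, q1, q4} → {q2, q3, q4}.
The final set {q2, q3, q4} contains the accepting states q2, q4.

Yes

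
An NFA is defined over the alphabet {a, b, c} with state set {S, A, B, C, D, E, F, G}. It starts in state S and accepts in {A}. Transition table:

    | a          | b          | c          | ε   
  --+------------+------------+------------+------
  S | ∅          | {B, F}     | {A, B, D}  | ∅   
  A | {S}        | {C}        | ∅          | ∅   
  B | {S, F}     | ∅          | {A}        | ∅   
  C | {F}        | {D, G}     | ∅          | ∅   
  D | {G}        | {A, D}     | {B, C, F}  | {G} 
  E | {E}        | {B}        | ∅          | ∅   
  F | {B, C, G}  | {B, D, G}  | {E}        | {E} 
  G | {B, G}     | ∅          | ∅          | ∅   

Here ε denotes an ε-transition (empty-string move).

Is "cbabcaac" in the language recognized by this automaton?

Yes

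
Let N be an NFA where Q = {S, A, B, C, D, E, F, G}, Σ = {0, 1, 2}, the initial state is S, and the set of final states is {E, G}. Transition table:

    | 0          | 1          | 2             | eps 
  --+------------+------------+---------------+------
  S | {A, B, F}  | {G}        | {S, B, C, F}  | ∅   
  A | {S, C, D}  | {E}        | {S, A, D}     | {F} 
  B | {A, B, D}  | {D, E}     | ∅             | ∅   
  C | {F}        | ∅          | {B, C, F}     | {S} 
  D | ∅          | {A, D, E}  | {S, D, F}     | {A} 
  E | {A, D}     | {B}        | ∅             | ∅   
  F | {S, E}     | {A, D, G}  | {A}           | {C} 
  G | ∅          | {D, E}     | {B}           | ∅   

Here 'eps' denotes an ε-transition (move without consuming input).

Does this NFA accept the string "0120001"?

Start in {S}.
Read '0': {S} → {S, A, B, C, F}.
Read '1': {S, A, B, C, F} → {S, A, C, D, E, F, G}.
Read '2': {S, A, C, D, E, F, G} → {S, A, B, C, D, F}.
Read '0': {S, A, B, C, D, F} → {S, A, B, C, D, E, F}.
Read '0': {S, A, B, C, D, E, F} → {S, A, B, C, D, E, F}.
Read '0': {S, A, B, C, D, E, F} → {S, A, B, C, D, E, F}.
Read '1': {S, A, B, C, D, E, F} → {S, A, B, C, D, E, F, G}.
The final set {S, A, B, C, D, E, F, G} contains the accepting states E, G.

Yes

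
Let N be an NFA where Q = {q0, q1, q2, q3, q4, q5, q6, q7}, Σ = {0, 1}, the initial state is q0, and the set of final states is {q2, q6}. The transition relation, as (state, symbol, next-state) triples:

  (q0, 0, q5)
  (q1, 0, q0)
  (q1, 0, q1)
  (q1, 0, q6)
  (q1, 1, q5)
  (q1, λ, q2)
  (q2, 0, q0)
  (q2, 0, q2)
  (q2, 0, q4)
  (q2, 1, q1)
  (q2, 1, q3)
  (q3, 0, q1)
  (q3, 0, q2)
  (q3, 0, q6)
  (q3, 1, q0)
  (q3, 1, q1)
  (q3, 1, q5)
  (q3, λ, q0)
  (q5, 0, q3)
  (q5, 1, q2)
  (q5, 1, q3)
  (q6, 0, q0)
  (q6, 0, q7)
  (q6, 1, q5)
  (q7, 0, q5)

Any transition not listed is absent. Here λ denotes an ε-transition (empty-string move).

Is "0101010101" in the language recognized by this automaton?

Yes

Start in {q0}.
Read '0': q0→{q5}; now {q5}.
Read '1': q5→{q2, q3}; union {q2, q3}; ε-closure = {q0, q2, q3}.
Read '0': q0→{q5}, q2→{q0, q2, q4}, q3→{q1, q2, q6}; now {q0, q1, q2, q4, q5, q6}.
Read '1': q0→∅, q1→{q5}, q2→{q1, q3}, q4→∅, q5→{q2, q3}, q6→{q5}; union {q1, q2, q3, q5}; ε-closure = {q0, q1, q2, q3, q5}.
Read '0': q0→{q5}, q1→{q0, q1, q6}, q2→{q0, q2, q4}, q3→{q1, q2, q6}, q5→{q3}; now {q0, q1, q2, q3, q4, q5, q6}.
Read '1': q0→∅, q1→{q5}, q2→{q1, q3}, q3→{q0, q1, q5}, q4→∅, q5→{q2, q3}, q6→{q5}; now {q0, q1, q2, q3, q5}.
Read '0': q0→{q5}, q1→{q0, q1, q6}, q2→{q0, q2, q4}, q3→{q1, q2, q6}, q5→{q3}; now {q0, q1, q2, q3, q4, q5, q6}.
Read '1': q0→∅, q1→{q5}, q2→{q1, q3}, q3→{q0, q1, q5}, q4→∅, q5→{q2, q3}, q6→{q5}; now {q0, q1, q2, q3, q5}.
Read '0': q0→{q5}, q1→{q0, q1, q6}, q2→{q0, q2, q4}, q3→{q1, q2, q6}, q5→{q3}; now {q0, q1, q2, q3, q4, q5, q6}.
Read '1': q0→∅, q1→{q5}, q2→{q1, q3}, q3→{q0, q1, q5}, q4→∅, q5→{q2, q3}, q6→{q5}; now {q0, q1, q2, q3, q5}.
The final set {q0, q1, q2, q3, q5} contains the accepting state q2.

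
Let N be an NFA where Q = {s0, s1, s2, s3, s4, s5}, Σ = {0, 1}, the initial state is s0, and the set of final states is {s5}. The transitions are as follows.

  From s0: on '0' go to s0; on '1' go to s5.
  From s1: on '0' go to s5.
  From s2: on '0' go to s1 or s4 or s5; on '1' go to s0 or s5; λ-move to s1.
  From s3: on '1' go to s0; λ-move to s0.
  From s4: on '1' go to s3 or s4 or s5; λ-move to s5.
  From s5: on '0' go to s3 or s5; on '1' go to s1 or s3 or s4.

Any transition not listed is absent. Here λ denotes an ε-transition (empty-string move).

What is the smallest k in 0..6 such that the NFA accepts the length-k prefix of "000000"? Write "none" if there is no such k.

none

Start in {s0}.
Read '0': s0→{s0}; now {s0}.
Read '0': s0→{s0}; now {s0}.
Read '0': s0→{s0}; now {s0}.
Read '0': s0→{s0}; now {s0}.
Read '0': s0→{s0}; now {s0}.
Read '0': s0→{s0}; now {s0}.
No reachable set along the way intersects F.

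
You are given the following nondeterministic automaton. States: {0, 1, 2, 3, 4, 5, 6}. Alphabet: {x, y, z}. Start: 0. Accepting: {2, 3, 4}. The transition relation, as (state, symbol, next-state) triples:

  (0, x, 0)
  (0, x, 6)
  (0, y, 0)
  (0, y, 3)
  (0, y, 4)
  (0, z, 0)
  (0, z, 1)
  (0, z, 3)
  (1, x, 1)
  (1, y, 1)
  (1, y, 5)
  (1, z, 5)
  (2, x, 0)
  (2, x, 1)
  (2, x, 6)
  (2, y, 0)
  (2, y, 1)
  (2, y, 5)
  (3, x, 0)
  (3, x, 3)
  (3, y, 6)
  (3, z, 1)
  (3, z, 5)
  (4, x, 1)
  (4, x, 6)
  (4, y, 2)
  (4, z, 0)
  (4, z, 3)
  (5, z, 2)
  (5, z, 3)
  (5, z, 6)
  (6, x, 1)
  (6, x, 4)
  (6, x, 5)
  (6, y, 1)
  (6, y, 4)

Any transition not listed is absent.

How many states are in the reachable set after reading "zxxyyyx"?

Start in {0}.
Read 'z': {0} → {0, 1, 3}.
Read 'x': {0, 1, 3} → {0, 1, 3, 6}.
Read 'x': {0, 1, 3, 6} → {0, 1, 3, 4, 5, 6}.
Read 'y': {0, 1, 3, 4, 5, 6} → {0, 1, 2, 3, 4, 5, 6}.
Read 'y': {0, 1, 2, 3, 4, 5, 6} → {0, 1, 2, 3, 4, 5, 6}.
Read 'y': {0, 1, 2, 3, 4, 5, 6} → {0, 1, 2, 3, 4, 5, 6}.
Read 'x': {0, 1, 2, 3, 4, 5, 6} → {0, 1, 3, 4, 5, 6}.
That set has 6 states.

6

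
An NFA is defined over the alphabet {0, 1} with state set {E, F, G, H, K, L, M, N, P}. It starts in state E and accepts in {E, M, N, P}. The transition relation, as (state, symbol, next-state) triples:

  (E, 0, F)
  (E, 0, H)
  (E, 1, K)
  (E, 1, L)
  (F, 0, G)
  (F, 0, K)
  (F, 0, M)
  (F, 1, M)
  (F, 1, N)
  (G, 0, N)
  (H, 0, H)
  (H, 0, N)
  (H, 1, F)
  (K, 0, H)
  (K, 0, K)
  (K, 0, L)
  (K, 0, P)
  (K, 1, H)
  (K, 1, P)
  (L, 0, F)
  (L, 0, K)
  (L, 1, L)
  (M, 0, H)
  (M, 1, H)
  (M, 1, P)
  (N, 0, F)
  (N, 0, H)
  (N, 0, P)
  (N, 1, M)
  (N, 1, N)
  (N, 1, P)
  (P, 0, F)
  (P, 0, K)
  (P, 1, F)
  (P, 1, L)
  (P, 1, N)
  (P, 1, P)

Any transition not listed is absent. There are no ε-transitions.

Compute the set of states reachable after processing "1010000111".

Start in {E}.
Read '1': E→{K, L}; now {K, L}.
Read '0': K→{H, K, L, P}, L→{F, K}; now {F, H, K, L, P}.
Read '1': F→{M, N}, H→{F}, K→{H, P}, L→{L}, P→{F, L, N, P}; now {F, H, L, M, N, P}.
Read '0': F→{G, K, M}, H→{H, N}, L→{F, K}, M→{H}, N→{F, H, P}, P→{F, K}; now {F, G, H, K, M, N, P}.
Read '0': F→{G, K, M}, G→{N}, H→{H, N}, K→{H, K, L, P}, M→{H}, N→{F, H, P}, P→{F, K}; now {F, G, H, K, L, M, N, P}.
Read '0': F→{G, K, M}, G→{N}, H→{H, N}, K→{H, K, L, P}, L→{F, K}, M→{H}, N→{F, H, P}, P→{F, K}; now {F, G, H, K, L, M, N, P}.
Read '0': F→{G, K, M}, G→{N}, H→{H, N}, K→{H, K, L, P}, L→{F, K}, M→{H}, N→{F, H, P}, P→{F, K}; now {F, G, H, K, L, M, N, P}.
Read '1': F→{M, N}, G→∅, H→{F}, K→{H, P}, L→{L}, M→{H, P}, N→{M, N, P}, P→{F, L, N, P}; now {F, H, L, M, N, P}.
Read '1': F→{M, N}, H→{F}, L→{L}, M→{H, P}, N→{M, N, P}, P→{F, L, N, P}; now {F, H, L, M, N, P}.
Read '1': F→{M, N}, H→{F}, L→{L}, M→{H, P}, N→{M, N, P}, P→{F, L, N, P}; now {F, H, L, M, N, P}.

{F, H, L, M, N, P}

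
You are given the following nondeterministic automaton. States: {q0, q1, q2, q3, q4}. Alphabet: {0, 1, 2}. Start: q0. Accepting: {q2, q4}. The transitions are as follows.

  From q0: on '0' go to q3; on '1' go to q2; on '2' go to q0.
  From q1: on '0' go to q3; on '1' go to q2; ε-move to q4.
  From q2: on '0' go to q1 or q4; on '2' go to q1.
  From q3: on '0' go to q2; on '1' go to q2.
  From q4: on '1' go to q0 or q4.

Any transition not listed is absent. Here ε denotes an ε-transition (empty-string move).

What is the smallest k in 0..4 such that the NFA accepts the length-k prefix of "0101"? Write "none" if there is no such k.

2

Start in {q0}.
Read '0': q0→{q3}; now {q3}.
Read '1': q3→{q2}; now {q2}.
None of the earlier sets intersect F, but {q2} does.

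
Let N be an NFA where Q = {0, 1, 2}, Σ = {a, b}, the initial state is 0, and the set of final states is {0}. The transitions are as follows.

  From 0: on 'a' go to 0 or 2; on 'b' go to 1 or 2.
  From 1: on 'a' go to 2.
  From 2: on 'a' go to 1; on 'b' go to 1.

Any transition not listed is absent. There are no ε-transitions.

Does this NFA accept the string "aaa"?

Yes

Start in {0}.
Read 'a': {0} → {0, 2}.
Read 'a': {0, 2} → {0, 1, 2}.
Read 'a': {0, 1, 2} → {0, 1, 2}.
The final set {0, 1, 2} contains the accepting state 0.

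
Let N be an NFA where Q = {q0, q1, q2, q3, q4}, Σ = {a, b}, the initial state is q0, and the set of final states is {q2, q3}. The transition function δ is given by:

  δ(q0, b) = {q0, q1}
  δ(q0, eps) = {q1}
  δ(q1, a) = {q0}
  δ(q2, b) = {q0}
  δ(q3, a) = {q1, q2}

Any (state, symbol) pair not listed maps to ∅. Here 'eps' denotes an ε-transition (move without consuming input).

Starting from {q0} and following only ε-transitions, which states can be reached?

Begin with {q0}.
ε-move q0 → q1; add q1.

{q0, q1}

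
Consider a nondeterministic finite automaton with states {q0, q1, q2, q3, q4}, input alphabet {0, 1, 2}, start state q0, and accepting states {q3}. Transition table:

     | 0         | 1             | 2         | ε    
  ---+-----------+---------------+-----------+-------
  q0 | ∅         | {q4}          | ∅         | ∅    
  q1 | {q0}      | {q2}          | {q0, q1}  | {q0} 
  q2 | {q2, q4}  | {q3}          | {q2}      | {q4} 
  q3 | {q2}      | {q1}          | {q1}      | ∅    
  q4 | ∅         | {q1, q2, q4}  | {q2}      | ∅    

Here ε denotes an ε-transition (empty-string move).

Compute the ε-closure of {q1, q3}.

{q0, q1, q3}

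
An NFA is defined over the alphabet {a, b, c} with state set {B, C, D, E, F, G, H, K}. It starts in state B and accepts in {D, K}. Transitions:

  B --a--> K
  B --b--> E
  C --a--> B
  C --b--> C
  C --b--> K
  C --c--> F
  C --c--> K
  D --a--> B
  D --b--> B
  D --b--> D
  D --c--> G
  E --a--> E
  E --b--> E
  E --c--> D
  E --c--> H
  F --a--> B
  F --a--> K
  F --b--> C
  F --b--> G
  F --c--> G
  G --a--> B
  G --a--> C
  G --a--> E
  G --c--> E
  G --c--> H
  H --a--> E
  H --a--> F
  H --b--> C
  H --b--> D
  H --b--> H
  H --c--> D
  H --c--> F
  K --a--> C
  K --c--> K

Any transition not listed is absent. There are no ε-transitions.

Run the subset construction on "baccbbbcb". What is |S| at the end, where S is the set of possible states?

5

Start in {B}.
Read 'b': B→{E}; now {E}.
Read 'a': E→{E}; now {E}.
Read 'c': E→{D, H}; now {D, H}.
Read 'c': D→{G}, H→{D, F}; now {D, F, G}.
Read 'b': D→{B, D}, F→{C, G}, G→∅; now {B, C, D, G}.
Read 'b': B→{E}, C→{C, K}, D→{B, D}, G→∅; now {B, C, D, E, K}.
Read 'b': B→{E}, C→{C, K}, D→{B, D}, E→{E}, K→∅; now {B, C, D, E, K}.
Read 'c': B→∅, C→{F, K}, D→{G}, E→{D, H}, K→{K}; now {D, F, G, H, K}.
Read 'b': D→{B, D}, F→{C, G}, G→∅, H→{C, D, H}, K→∅; now {B, C, D, G, H}.
That set has 5 states.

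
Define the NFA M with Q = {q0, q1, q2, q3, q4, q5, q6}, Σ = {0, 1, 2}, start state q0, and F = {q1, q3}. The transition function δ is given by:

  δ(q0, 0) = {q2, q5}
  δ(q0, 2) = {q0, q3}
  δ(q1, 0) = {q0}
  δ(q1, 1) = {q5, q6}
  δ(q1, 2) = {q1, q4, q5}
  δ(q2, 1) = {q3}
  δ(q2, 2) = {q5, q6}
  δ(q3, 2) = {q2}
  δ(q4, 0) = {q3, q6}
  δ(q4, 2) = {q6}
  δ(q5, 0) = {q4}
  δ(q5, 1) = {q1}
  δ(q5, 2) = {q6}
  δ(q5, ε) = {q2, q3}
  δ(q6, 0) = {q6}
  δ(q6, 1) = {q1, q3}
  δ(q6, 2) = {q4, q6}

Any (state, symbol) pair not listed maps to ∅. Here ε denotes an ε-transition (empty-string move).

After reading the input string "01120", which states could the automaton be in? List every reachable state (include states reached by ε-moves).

{q3, q4, q6}

Start in {q0}.
Read '0': q0→{q2, q5}; union {q2, q5}; ε-closure = {q2, q3, q5}.
Read '1': q2→{q3}, q3→∅, q5→{q1}; now {q1, q3}.
Read '1': q1→{q5, q6}, q3→∅; union {q5, q6}; ε-closure = {q2, q3, q5, q6}.
Read '2': q2→{q5, q6}, q3→{q2}, q5→{q6}, q6→{q4, q6}; union {q2, q4, q5, q6}; ε-closure = {q2, q3, q4, q5, q6}.
Read '0': q2→∅, q3→∅, q4→{q3, q6}, q5→{q4}, q6→{q6}; now {q3, q4, q6}.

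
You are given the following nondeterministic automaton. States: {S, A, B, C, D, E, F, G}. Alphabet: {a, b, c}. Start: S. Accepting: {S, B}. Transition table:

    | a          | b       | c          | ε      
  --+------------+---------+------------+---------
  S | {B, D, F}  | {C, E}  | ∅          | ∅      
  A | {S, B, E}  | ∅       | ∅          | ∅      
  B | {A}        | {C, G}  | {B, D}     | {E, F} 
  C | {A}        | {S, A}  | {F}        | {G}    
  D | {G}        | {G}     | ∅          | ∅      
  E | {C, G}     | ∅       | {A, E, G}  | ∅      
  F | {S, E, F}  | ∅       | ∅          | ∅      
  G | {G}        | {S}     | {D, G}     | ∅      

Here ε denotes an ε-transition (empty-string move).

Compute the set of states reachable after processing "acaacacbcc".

{D, G}

Start in {S}.
Read 'a': {S} → {B, D, E, F}.
Read 'c': {B, D, E, F} → {A, B, D, E, F, G}.
Read 'a': {A, B, D, E, F, G} → {S, A, B, C, E, F, G}.
Read 'a': {S, A, B, C, E, F, G} → {S, A, B, C, D, E, F, G}.
Read 'c': {S, A, B, C, D, E, F, G} → {A, B, D, E, F, G}.
Read 'a': {A, B, D, E, F, G} → {S, A, B, C, E, F, G}.
Read 'c': {S, A, B, C, E, F, G} → {A, B, D, E, F, G}.
Read 'b': {A, B, D, E, F, G} → {S, C, G}.
Read 'c': {S, C, G} → {D, F, G}.
Read 'c': {D, F, G} → {D, G}.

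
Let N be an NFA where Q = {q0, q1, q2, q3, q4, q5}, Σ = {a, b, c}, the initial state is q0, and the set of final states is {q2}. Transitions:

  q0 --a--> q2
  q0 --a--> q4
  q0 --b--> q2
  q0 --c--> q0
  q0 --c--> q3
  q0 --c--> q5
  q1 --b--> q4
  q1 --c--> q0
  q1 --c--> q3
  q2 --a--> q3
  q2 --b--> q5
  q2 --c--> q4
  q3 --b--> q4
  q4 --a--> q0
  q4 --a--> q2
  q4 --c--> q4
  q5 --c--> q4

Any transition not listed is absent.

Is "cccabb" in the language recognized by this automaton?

No

Start in {q0}.
Read 'c': {q0} → {q0, q3, q5}.
Read 'c': {q0, q3, q5} → {q0, q3, q4, q5}.
Read 'c': {q0, q3, q4, q5} → {q0, q3, q4, q5}.
Read 'a': {q0, q3, q4, q5} → {q0, q2, q4}.
Read 'b': {q0, q2, q4} → {q2, q5}.
Read 'b': {q2, q5} → {q5}.
The final set {q5} contains no accepting state.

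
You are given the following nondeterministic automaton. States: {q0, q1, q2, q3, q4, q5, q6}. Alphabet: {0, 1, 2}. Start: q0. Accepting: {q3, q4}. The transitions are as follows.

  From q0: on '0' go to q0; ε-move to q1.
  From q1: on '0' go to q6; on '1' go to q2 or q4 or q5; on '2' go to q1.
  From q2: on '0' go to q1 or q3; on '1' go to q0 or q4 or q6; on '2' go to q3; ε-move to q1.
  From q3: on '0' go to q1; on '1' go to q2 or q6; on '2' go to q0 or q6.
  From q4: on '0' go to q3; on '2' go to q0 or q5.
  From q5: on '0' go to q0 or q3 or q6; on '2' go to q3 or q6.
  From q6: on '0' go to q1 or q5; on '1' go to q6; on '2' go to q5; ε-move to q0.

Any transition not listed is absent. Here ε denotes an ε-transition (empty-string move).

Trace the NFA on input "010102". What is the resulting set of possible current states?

{q0, q1, q3, q5, q6}

Start: ε-closure({q0}) = {q0, q1}.
Read '0': {q0, q1} → {q0, q1, q6}.
Read '1': {q0, q1, q6} → {q0, q1, q2, q4, q5, q6}.
Read '0': {q0, q1, q2, q4, q5, q6} → {q0, q1, q3, q5, q6}.
Read '1': {q0, q1, q3, q5, q6} → {q0, q1, q2, q4, q5, q6}.
Read '0': {q0, q1, q2, q4, q5, q6} → {q0, q1, q3, q5, q6}.
Read '2': {q0, q1, q3, q5, q6} → {q0, q1, q3, q5, q6}.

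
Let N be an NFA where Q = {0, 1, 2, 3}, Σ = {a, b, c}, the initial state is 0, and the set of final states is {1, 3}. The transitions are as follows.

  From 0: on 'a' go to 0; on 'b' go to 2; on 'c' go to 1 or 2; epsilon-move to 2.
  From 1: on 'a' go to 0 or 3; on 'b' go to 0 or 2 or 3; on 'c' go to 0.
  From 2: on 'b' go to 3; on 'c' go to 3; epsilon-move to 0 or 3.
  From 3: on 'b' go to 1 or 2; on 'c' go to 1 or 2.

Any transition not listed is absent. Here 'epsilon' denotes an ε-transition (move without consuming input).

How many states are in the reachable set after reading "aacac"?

Start: ε-closure({0}) = {0, 2, 3}.
Read 'a': 0→{0}, 2→∅, 3→∅; union {0}; ε-closure = {0, 2, 3}.
Read 'a': 0→{0}, 2→∅, 3→∅; union {0}; ε-closure = {0, 2, 3}.
Read 'c': 0→{1, 2}, 2→{3}, 3→{1, 2}; union {1, 2, 3}; ε-closure = {0, 1, 2, 3}.
Read 'a': 0→{0}, 1→{0, 3}, 2→∅, 3→∅; union {0, 3}; ε-closure = {0, 2, 3}.
Read 'c': 0→{1, 2}, 2→{3}, 3→{1, 2}; union {1, 2, 3}; ε-closure = {0, 1, 2, 3}.
That set has 4 states.

4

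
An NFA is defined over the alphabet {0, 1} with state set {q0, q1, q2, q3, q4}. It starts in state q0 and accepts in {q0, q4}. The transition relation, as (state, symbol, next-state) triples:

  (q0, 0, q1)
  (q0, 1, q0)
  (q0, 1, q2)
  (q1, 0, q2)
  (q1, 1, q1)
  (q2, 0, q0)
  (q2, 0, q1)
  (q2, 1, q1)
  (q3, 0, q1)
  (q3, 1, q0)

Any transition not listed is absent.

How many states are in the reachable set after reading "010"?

Start in {q0}.
Read '0': {q0} → {q1}.
Read '1': {q1} → {q1}.
Read '0': {q1} → {q2}.
That set has 1 state.

1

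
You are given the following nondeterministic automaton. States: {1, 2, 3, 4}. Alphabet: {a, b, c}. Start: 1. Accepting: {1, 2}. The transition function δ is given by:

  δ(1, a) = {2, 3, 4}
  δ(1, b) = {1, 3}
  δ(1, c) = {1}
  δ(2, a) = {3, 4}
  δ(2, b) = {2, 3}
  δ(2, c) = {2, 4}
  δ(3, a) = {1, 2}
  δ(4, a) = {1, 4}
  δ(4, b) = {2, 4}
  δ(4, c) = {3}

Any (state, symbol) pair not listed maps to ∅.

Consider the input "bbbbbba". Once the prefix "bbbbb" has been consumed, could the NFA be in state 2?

No

Start in {1}.
Read 'b': {1} → {1, 3}.
Read 'b': {1, 3} → {1, 3}.
Read 'b': {1, 3} → {1, 3}.
Read 'b': {1, 3} → {1, 3}.
Read 'b': {1, 3} → {1, 3}.
State 2 is not in {1, 3}.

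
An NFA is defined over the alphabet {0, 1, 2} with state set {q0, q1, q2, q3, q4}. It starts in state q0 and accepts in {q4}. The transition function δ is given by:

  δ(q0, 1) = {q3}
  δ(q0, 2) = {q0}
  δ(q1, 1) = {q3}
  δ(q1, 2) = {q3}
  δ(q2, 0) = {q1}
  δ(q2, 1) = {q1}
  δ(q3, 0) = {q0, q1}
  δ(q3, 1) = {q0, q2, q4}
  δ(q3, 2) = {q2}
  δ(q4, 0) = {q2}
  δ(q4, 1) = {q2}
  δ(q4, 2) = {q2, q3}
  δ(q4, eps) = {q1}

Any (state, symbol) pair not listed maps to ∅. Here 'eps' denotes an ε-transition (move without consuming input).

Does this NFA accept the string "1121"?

Yes

Start in {q0}.
Read '1': q0→{q3}; now {q3}.
Read '1': q3→{q0, q2, q4}; union {q0, q2, q4}; ε-closure = {q0, q1, q2, q4}.
Read '2': q0→{q0}, q1→{q3}, q2→∅, q4→{q2, q3}; now {q0, q2, q3}.
Read '1': q0→{q3}, q2→{q1}, q3→{q0, q2, q4}; now {q0, q1, q2, q3, q4}.
The final set {q0, q1, q2, q3, q4} contains the accepting state q4.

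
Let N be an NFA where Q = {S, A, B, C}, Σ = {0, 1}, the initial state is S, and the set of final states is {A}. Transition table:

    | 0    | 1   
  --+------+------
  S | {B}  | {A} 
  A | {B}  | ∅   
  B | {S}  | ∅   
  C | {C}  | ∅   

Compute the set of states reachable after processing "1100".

∅

Start in {S}.
Read '1': {S} → {A}.
Read '1': {A} → ∅.
The set is empty and remains empty for the remaining 2 symbols.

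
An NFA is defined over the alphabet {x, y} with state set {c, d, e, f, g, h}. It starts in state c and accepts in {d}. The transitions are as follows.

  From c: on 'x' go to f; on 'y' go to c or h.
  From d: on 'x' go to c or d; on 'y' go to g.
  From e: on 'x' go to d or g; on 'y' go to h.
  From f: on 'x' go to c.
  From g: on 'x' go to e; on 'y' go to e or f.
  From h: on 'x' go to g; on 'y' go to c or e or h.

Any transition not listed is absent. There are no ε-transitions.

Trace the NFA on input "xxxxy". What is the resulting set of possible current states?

Start in {c}.
Read 'x': {c} → {f}.
Read 'x': {f} → {c}.
Read 'x': {c} → {f}.
Read 'x': {f} → {c}.
Read 'y': {c} → {c, h}.

{c, h}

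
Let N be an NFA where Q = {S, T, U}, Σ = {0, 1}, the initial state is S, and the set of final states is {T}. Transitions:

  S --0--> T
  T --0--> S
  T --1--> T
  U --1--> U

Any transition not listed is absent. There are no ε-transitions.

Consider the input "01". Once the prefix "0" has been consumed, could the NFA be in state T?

Yes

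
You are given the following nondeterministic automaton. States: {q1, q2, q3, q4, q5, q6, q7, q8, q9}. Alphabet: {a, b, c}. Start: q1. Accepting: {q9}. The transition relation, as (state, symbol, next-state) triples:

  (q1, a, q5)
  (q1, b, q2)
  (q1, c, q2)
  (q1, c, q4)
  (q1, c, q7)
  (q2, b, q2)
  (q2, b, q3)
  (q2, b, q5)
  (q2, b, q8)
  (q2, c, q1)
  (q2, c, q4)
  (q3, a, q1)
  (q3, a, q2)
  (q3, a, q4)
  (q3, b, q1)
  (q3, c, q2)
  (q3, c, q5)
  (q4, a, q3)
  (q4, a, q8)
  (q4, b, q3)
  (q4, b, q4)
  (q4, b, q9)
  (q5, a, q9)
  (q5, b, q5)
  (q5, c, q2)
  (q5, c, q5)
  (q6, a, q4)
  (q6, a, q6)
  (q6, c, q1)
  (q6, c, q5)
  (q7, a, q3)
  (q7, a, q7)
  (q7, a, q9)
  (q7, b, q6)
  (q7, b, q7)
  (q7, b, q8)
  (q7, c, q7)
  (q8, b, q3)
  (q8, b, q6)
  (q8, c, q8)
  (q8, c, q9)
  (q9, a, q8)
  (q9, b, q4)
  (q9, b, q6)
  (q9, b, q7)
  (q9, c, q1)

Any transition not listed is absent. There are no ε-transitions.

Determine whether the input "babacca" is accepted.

Start in {q1}.
Read 'b': {q1} → {q2}.
Read 'a': {q2} → ∅.
The set is empty and remains empty for the remaining 5 symbols.
The final set ∅ contains no accepting state.

No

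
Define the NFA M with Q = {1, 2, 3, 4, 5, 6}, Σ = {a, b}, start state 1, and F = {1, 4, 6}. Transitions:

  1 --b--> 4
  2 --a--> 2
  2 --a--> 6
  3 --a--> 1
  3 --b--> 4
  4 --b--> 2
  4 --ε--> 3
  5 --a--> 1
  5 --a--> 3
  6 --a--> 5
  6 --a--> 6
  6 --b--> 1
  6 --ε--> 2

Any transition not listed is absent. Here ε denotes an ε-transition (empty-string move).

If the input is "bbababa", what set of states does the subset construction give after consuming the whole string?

Start in {1}.
Read 'b': 1→{4}; union {4}; ε-closure = {3, 4}.
Read 'b': 3→{4}, 4→{2}; union {2, 4}; ε-closure = {2, 3, 4}.
Read 'a': 2→{2, 6}, 3→{1}, 4→∅; now {1, 2, 6}.
Read 'b': 1→{4}, 2→∅, 6→{1}; union {1, 4}; ε-closure = {1, 3, 4}.
Read 'a': 1→∅, 3→{1}, 4→∅; now {1}.
Read 'b': 1→{4}; union {4}; ε-closure = {3, 4}.
Read 'a': 3→{1}, 4→∅; now {1}.

{1}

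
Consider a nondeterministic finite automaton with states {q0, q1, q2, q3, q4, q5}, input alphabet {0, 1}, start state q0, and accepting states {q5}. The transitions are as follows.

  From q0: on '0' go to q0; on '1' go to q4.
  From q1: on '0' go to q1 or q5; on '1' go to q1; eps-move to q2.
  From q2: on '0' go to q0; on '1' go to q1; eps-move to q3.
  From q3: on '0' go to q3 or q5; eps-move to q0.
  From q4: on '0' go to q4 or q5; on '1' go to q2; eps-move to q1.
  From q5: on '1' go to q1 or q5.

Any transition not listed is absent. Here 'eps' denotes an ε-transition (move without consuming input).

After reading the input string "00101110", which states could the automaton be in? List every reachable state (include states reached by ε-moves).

{q0, q1, q2, q3, q4, q5}

Start in {q0}.
Read '0': {q0} → {q0}.
Read '0': {q0} → {q0}.
Read '1': {q0} → {q0, q1, q2, q3, q4}.
Read '0': {q0, q1, q2, q3, q4} → {q0, q1, q2, q3, q4, q5}.
Read '1': {q0, q1, q2, q3, q4, q5} → {q0, q1, q2, q3, q4, q5}.
Read '1': {q0, q1, q2, q3, q4, q5} → {q0, q1, q2, q3, q4, q5}.
Read '1': {q0, q1, q2, q3, q4, q5} → {q0, q1, q2, q3, q4, q5}.
Read '0': {q0, q1, q2, q3, q4, q5} → {q0, q1, q2, q3, q4, q5}.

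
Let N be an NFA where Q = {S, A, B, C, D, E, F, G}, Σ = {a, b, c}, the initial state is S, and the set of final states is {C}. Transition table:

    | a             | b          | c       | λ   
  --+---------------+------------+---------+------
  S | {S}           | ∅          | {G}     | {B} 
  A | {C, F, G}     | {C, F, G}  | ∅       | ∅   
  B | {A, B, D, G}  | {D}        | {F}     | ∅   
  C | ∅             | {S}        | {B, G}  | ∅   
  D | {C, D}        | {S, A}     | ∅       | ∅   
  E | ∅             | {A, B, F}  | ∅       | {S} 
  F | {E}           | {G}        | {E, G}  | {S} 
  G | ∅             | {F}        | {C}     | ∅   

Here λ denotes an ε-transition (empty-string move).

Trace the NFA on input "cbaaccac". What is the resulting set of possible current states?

Start: ε-closure({S}) = {S, B}.
Read 'c': {S, B} → {S, B, F, G}.
Read 'b': {S, B, F, G} → {S, B, D, F, G}.
Read 'a': {S, B, D, F, G} → {S, A, B, C, D, E, G}.
Read 'a': {S, A, B, C, D, E, G} → {S, A, B, C, D, F, G}.
Read 'c': {S, A, B, C, D, F, G} → {S, B, C, E, F, G}.
Read 'c': {S, B, C, E, F, G} → {S, B, C, E, F, G}.
Read 'a': {S, B, C, E, F, G} → {S, A, B, D, E, G}.
Read 'c': {S, A, B, D, E, G} → {S, B, C, F, G}.

{S, B, C, F, G}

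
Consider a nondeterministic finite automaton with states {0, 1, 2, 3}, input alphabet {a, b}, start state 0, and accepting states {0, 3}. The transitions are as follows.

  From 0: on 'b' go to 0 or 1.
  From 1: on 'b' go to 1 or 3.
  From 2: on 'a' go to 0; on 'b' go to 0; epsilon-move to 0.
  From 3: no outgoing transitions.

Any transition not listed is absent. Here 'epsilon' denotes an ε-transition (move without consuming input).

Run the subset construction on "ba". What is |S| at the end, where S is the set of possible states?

Start in {0}.
Read 'b': 0→{0, 1}; now {0, 1}.
Read 'a': 0→∅, 1→∅; now ∅.
That set has 0 states.

0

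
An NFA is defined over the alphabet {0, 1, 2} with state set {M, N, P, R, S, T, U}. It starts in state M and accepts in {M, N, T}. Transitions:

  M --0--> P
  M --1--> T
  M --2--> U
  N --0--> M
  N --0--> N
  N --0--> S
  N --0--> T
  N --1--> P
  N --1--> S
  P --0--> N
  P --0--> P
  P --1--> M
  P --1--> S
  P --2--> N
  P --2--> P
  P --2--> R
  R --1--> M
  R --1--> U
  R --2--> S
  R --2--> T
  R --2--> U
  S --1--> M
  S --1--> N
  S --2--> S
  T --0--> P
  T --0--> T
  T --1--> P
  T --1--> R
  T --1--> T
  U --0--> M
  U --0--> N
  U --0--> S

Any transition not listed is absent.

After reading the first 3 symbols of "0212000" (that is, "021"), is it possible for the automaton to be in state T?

No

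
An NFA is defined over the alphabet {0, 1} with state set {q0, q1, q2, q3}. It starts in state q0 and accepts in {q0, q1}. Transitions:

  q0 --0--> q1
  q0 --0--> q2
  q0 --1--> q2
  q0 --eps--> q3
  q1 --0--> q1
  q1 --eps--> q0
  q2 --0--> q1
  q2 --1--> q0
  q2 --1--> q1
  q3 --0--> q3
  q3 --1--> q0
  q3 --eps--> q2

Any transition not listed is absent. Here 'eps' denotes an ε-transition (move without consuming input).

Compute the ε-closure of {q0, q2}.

{q0, q2, q3}

Begin with {q0, q2}.
ε-move q0 → q3; add q3.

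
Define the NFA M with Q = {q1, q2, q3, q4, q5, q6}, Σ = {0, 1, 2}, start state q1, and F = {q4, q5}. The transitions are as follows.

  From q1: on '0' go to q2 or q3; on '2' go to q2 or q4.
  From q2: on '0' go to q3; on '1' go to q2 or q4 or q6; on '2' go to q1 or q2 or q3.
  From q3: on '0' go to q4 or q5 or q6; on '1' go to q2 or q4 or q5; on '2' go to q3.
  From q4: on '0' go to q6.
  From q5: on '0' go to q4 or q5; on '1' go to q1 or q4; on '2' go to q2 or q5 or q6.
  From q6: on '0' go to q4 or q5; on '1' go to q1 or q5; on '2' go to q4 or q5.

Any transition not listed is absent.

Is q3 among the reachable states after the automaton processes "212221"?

Start in {q1}.
Read '2': q1→{q2, q4}; now {q2, q4}.
Read '1': q2→{q2, q4, q6}, q4→∅; now {q2, q4, q6}.
Read '2': q2→{q1, q2, q3}, q4→∅, q6→{q4, q5}; now {q1, q2, q3, q4, q5}.
Read '2': q1→{q2, q4}, q2→{q1, q2, q3}, q3→{q3}, q4→∅, q5→{q2, q5, q6}; now {q1, q2, q3, q4, q5, q6}.
Read '2': q1→{q2, q4}, q2→{q1, q2, q3}, q3→{q3}, q4→∅, q5→{q2, q5, q6}, q6→{q4, q5}; now {q1, q2, q3, q4, q5, q6}.
Read '1': q1→∅, q2→{q2, q4, q6}, q3→{q2, q4, q5}, q4→∅, q5→{q1, q4}, q6→{q1, q5}; now {q1, q2, q4, q5, q6}.
State q3 is not in {q1, q2, q4, q5, q6}.

No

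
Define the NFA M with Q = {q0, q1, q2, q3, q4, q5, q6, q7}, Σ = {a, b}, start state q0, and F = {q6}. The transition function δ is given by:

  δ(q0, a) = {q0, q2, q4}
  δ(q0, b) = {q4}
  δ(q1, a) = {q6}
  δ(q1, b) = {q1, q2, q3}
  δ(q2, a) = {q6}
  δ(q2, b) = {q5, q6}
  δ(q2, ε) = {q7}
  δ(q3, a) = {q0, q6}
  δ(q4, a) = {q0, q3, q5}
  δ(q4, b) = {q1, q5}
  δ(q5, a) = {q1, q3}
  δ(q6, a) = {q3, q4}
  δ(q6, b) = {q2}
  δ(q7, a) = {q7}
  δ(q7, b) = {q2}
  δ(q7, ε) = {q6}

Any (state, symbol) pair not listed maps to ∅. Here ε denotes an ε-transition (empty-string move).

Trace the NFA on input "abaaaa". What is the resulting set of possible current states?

{q0, q1, q2, q3, q4, q5, q6, q7}

Start in {q0}.
Read 'a': q0→{q0, q2, q4}; union {q0, q2, q4}; ε-closure = {q0, q2, q4, q6, q7}.
Read 'b': q0→{q4}, q2→{q5, q6}, q4→{q1, q5}, q6→{q2}, q7→{q2}; union {q1, q2, q4, q5, q6}; ε-closure = {q1, q2, q4, q5, q6, q7}.
Read 'a': q1→{q6}, q2→{q6}, q4→{q0, q3, q5}, q5→{q1, q3}, q6→{q3, q4}, q7→{q7}; now {q0, q1, q3, q4, q5, q6, q7}.
Read 'a': q0→{q0, q2, q4}, q1→{q6}, q3→{q0, q6}, q4→{q0, q3, q5}, q5→{q1, q3}, q6→{q3, q4}, q7→{q7}; now {q0, q1, q2, q3, q4, q5, q6, q7}.
Read 'a': q0→{q0, q2, q4}, q1→{q6}, q2→{q6}, q3→{q0, q6}, q4→{q0, q3, q5}, q5→{q1, q3}, q6→{q3, q4}, q7→{q7}; now {q0, q1, q2, q3, q4, q5, q6, q7}.
Read 'a': q0→{q0, q2, q4}, q1→{q6}, q2→{q6}, q3→{q0, q6}, q4→{q0, q3, q5}, q5→{q1, q3}, q6→{q3, q4}, q7→{q7}; now {q0, q1, q2, q3, q4, q5, q6, q7}.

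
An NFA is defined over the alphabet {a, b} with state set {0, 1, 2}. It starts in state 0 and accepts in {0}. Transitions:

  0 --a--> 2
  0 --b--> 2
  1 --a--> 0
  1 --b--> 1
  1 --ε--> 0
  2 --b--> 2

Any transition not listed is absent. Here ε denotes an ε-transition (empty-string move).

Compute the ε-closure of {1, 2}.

Begin with {1, 2}.
ε-move 1 → 0; add 0.

{0, 1, 2}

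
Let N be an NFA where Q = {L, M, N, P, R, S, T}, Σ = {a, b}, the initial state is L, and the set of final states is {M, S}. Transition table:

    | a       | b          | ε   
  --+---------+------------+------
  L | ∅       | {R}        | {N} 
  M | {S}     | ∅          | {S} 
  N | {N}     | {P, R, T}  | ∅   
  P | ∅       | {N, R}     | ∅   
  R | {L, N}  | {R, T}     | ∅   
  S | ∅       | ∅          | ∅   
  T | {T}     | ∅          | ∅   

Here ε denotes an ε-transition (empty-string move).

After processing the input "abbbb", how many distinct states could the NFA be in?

3

Start: ε-closure({L}) = {L, N}.
Read 'a': {L, N} → {N}.
Read 'b': {N} → {P, R, T}.
Read 'b': {P, R, T} → {N, R, T}.
Read 'b': {N, R, T} → {P, R, T}.
Read 'b': {P, R, T} → {N, R, T}.
That set has 3 states.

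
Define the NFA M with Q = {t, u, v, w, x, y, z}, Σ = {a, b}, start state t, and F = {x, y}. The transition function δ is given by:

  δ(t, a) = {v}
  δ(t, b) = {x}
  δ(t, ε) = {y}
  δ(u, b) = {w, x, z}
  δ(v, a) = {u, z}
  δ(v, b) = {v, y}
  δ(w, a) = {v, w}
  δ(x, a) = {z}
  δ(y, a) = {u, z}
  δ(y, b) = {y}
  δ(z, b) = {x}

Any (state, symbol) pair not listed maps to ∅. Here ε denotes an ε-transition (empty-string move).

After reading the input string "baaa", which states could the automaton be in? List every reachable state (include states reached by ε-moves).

∅

Start: ε-closure({t}) = {t, y}.
Read 'b': {t, y} → {x, y}.
Read 'a': {x, y} → {u, z}.
Read 'a': {u, z} → ∅.
The set is empty and remains empty for the remaining 1 symbol.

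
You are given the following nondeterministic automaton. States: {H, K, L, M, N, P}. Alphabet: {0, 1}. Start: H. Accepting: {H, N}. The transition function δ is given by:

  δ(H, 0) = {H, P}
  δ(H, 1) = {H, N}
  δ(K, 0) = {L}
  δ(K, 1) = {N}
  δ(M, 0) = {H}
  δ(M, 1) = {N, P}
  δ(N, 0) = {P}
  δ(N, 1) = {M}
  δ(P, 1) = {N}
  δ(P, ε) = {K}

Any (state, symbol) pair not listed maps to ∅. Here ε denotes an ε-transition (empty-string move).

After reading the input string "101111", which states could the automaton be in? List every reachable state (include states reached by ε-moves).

{H, K, M, N, P}

Start in {H}.
Read '1': H→{H, N}; now {H, N}.
Read '0': H→{H, P}, N→{P}; union {H, P}; ε-closure = {H, K, P}.
Read '1': H→{H, N}, K→{N}, P→{N}; now {H, N}.
Read '1': H→{H, N}, N→{M}; now {H, M, N}.
Read '1': H→{H, N}, M→{N, P}, N→{M}; union {H, M, N, P}; ε-closure = {H, K, M, N, P}.
Read '1': H→{H, N}, K→{N}, M→{N, P}, N→{M}, P→{N}; union {H, M, N, P}; ε-closure = {H, K, M, N, P}.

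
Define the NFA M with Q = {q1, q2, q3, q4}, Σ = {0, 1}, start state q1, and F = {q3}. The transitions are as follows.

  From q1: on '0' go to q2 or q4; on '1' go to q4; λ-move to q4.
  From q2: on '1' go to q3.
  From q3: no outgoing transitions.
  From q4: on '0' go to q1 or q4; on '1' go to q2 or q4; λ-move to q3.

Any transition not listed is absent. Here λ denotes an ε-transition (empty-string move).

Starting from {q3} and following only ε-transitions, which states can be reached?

Begin with {q3}.
No ε-moves leave this set, so the closure equals the set itself.

{q3}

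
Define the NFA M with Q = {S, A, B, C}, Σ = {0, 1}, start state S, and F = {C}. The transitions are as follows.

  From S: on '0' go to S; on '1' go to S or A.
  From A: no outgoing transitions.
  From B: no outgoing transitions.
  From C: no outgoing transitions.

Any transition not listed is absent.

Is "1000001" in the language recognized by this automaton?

Start in {S}.
Read '1': S→{S, A}; now {S, A}.
Read '0': S→{S}, A→∅; now {S}.
Read '0': S→{S}; now {S}.
Read '0': S→{S}; now {S}.
Read '0': S→{S}; now {S}.
Read '0': S→{S}; now {S}.
Read '1': S→{S, A}; now {S, A}.
The final set {S, A} contains no accepting state.

No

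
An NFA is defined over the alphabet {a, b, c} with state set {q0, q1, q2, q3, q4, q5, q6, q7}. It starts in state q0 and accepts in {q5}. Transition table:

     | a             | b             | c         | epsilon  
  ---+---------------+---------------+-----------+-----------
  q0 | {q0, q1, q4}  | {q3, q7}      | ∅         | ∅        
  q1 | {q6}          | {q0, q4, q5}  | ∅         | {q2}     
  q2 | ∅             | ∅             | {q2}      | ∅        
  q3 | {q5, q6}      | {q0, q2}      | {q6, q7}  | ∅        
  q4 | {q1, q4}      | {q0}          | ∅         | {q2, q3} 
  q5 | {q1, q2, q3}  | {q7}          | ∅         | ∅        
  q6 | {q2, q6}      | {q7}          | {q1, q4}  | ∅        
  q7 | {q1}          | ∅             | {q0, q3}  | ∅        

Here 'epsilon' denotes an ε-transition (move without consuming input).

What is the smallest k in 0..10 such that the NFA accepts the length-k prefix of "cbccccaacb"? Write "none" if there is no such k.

none

Start in {q0}.
Read 'c': {q0} → ∅.
The set is empty and remains empty for the remaining 9 symbols.
No reachable set along the way intersects F.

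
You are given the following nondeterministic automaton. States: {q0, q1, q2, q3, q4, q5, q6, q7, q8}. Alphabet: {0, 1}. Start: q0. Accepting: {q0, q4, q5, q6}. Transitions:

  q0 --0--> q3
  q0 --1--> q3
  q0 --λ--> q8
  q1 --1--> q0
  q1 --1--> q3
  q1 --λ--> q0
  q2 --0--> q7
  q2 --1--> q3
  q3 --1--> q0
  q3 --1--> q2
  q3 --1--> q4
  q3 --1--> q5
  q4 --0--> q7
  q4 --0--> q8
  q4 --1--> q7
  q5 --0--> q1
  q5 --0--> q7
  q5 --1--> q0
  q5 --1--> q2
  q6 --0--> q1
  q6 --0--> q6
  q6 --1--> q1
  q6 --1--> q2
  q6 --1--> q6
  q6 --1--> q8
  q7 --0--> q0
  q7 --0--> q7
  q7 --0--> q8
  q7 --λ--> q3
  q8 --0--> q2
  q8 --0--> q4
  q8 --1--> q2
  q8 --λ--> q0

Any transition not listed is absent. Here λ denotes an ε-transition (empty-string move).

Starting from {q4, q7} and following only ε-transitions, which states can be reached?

Begin with {q4, q7}.
ε-move q7 → q3; add q3.

{q3, q4, q7}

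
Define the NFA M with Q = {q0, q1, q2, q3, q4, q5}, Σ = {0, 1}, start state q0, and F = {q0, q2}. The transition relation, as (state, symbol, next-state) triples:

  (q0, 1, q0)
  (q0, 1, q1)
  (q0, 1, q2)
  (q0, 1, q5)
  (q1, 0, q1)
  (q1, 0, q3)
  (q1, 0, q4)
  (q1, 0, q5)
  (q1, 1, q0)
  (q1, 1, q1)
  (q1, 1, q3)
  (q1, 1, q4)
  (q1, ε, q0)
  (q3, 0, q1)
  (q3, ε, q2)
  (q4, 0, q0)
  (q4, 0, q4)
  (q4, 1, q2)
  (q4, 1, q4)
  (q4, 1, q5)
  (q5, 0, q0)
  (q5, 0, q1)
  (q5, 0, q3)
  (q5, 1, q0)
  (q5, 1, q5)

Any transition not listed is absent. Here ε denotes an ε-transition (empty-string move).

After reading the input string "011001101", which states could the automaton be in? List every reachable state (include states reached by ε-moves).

Start in {q0}.
Read '0': q0→∅; now ∅.
The set is empty and remains empty for the remaining 8 symbols.

∅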